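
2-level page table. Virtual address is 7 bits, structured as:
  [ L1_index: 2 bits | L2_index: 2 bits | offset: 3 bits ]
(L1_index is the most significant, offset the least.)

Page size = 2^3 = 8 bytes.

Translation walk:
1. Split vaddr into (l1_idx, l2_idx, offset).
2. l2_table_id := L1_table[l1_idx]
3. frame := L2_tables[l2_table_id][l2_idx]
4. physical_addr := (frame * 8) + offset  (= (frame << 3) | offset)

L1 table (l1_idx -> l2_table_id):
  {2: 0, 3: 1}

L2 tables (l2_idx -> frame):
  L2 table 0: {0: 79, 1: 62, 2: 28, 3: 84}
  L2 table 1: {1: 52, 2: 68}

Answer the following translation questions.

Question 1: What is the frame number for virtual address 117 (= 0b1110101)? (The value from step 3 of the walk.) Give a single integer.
vaddr = 117: l1_idx=3, l2_idx=2
L1[3] = 1; L2[1][2] = 68

Answer: 68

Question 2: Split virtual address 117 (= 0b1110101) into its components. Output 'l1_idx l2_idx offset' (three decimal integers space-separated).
Answer: 3 2 5

Derivation:
vaddr = 117 = 0b1110101
  top 2 bits -> l1_idx = 3
  next 2 bits -> l2_idx = 2
  bottom 3 bits -> offset = 5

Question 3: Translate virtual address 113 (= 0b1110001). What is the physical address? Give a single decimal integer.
Answer: 545

Derivation:
vaddr = 113 = 0b1110001
Split: l1_idx=3, l2_idx=2, offset=1
L1[3] = 1
L2[1][2] = 68
paddr = 68 * 8 + 1 = 545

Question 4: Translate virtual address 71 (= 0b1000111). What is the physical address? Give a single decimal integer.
vaddr = 71 = 0b1000111
Split: l1_idx=2, l2_idx=0, offset=7
L1[2] = 0
L2[0][0] = 79
paddr = 79 * 8 + 7 = 639

Answer: 639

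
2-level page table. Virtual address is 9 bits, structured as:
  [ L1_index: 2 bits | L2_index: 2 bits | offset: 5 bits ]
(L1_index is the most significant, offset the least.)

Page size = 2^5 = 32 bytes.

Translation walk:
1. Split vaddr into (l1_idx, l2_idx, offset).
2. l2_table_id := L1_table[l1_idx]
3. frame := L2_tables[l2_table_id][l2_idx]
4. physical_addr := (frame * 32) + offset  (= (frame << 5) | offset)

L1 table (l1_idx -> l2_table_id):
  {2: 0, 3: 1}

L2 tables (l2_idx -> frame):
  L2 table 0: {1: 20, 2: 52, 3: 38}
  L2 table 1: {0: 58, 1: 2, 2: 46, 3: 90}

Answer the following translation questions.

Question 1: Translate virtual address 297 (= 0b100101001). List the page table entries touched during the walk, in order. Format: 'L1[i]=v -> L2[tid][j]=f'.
vaddr = 297 = 0b100101001
Split: l1_idx=2, l2_idx=1, offset=9

Answer: L1[2]=0 -> L2[0][1]=20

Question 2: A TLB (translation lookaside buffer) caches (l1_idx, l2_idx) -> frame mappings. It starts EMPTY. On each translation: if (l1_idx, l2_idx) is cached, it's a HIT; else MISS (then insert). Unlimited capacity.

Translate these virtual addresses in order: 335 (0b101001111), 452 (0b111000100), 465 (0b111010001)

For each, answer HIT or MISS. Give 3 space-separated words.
Answer: MISS MISS HIT

Derivation:
vaddr=335: (2,2) not in TLB -> MISS, insert
vaddr=452: (3,2) not in TLB -> MISS, insert
vaddr=465: (3,2) in TLB -> HIT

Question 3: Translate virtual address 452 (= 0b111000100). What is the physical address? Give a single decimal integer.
vaddr = 452 = 0b111000100
Split: l1_idx=3, l2_idx=2, offset=4
L1[3] = 1
L2[1][2] = 46
paddr = 46 * 32 + 4 = 1476

Answer: 1476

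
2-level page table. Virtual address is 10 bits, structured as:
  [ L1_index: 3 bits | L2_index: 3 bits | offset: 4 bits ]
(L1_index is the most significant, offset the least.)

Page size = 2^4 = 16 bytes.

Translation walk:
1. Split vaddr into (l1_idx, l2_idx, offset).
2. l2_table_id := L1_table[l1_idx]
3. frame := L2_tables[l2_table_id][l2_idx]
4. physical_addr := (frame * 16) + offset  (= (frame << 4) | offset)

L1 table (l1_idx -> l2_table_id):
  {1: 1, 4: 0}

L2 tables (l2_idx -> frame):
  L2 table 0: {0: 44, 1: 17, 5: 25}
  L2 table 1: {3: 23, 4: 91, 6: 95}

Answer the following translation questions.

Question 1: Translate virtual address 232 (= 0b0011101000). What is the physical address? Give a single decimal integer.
Answer: 1528

Derivation:
vaddr = 232 = 0b0011101000
Split: l1_idx=1, l2_idx=6, offset=8
L1[1] = 1
L2[1][6] = 95
paddr = 95 * 16 + 8 = 1528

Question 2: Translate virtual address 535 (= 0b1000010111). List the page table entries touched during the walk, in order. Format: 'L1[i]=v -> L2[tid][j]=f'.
Answer: L1[4]=0 -> L2[0][1]=17

Derivation:
vaddr = 535 = 0b1000010111
Split: l1_idx=4, l2_idx=1, offset=7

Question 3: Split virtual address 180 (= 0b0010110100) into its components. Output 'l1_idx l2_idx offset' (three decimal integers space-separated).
Answer: 1 3 4

Derivation:
vaddr = 180 = 0b0010110100
  top 3 bits -> l1_idx = 1
  next 3 bits -> l2_idx = 3
  bottom 4 bits -> offset = 4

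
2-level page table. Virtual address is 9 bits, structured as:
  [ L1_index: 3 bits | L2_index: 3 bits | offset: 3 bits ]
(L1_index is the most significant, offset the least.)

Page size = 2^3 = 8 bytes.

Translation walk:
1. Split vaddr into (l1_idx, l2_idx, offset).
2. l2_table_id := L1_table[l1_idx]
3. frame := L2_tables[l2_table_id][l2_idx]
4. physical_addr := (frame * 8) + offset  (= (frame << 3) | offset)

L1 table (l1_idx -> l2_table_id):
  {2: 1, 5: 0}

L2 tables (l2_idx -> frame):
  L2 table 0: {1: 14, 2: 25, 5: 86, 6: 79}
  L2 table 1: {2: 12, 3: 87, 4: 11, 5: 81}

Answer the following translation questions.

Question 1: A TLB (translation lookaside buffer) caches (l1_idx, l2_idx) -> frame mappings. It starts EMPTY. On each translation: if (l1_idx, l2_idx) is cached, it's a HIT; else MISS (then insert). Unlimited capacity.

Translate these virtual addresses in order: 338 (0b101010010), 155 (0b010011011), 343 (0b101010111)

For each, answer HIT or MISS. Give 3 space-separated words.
Answer: MISS MISS HIT

Derivation:
vaddr=338: (5,2) not in TLB -> MISS, insert
vaddr=155: (2,3) not in TLB -> MISS, insert
vaddr=343: (5,2) in TLB -> HIT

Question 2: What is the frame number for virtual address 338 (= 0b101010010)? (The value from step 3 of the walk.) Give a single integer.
vaddr = 338: l1_idx=5, l2_idx=2
L1[5] = 0; L2[0][2] = 25

Answer: 25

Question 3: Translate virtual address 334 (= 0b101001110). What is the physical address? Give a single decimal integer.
Answer: 118

Derivation:
vaddr = 334 = 0b101001110
Split: l1_idx=5, l2_idx=1, offset=6
L1[5] = 0
L2[0][1] = 14
paddr = 14 * 8 + 6 = 118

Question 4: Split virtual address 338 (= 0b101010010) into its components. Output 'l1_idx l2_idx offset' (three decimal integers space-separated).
Answer: 5 2 2

Derivation:
vaddr = 338 = 0b101010010
  top 3 bits -> l1_idx = 5
  next 3 bits -> l2_idx = 2
  bottom 3 bits -> offset = 2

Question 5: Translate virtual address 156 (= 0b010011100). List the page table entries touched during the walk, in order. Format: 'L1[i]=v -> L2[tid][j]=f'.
Answer: L1[2]=1 -> L2[1][3]=87

Derivation:
vaddr = 156 = 0b010011100
Split: l1_idx=2, l2_idx=3, offset=4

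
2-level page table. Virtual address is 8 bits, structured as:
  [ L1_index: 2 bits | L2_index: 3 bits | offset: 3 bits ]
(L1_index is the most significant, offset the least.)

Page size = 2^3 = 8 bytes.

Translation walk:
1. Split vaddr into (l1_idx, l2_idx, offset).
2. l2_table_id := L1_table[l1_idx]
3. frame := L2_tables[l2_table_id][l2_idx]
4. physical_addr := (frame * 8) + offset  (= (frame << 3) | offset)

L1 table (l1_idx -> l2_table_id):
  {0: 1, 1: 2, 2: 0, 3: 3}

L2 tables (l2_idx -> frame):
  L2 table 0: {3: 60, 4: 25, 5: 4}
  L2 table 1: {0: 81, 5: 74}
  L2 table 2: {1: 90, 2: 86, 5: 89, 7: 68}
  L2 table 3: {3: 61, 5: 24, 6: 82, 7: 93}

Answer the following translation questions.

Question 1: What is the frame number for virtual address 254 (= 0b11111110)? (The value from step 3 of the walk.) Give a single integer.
Answer: 93

Derivation:
vaddr = 254: l1_idx=3, l2_idx=7
L1[3] = 3; L2[3][7] = 93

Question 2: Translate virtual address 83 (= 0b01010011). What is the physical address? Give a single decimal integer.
Answer: 691

Derivation:
vaddr = 83 = 0b01010011
Split: l1_idx=1, l2_idx=2, offset=3
L1[1] = 2
L2[2][2] = 86
paddr = 86 * 8 + 3 = 691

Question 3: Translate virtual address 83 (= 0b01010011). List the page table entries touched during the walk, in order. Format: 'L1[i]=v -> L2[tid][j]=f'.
vaddr = 83 = 0b01010011
Split: l1_idx=1, l2_idx=2, offset=3

Answer: L1[1]=2 -> L2[2][2]=86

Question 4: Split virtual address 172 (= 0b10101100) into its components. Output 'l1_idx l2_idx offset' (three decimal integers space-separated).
Answer: 2 5 4

Derivation:
vaddr = 172 = 0b10101100
  top 2 bits -> l1_idx = 2
  next 3 bits -> l2_idx = 5
  bottom 3 bits -> offset = 4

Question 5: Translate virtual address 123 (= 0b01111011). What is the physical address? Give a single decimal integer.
vaddr = 123 = 0b01111011
Split: l1_idx=1, l2_idx=7, offset=3
L1[1] = 2
L2[2][7] = 68
paddr = 68 * 8 + 3 = 547

Answer: 547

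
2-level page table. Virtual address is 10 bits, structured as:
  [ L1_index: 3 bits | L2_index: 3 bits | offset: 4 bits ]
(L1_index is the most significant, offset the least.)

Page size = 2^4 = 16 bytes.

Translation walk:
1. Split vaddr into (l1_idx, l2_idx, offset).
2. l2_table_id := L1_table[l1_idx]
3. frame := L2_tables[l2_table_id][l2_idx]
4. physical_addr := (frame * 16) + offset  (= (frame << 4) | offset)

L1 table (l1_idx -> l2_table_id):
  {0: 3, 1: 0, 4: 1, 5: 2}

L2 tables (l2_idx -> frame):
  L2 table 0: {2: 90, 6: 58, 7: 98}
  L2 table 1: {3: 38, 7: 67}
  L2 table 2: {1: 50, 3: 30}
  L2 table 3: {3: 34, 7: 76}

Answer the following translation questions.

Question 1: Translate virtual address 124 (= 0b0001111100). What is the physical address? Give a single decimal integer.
Answer: 1228

Derivation:
vaddr = 124 = 0b0001111100
Split: l1_idx=0, l2_idx=7, offset=12
L1[0] = 3
L2[3][7] = 76
paddr = 76 * 16 + 12 = 1228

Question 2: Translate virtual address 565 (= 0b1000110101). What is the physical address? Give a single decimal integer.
vaddr = 565 = 0b1000110101
Split: l1_idx=4, l2_idx=3, offset=5
L1[4] = 1
L2[1][3] = 38
paddr = 38 * 16 + 5 = 613

Answer: 613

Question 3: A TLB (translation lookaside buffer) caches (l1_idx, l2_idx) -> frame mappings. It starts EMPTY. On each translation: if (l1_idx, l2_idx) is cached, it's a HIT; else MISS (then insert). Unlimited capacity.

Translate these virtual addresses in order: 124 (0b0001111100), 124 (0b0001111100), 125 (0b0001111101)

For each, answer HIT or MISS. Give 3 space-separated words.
Answer: MISS HIT HIT

Derivation:
vaddr=124: (0,7) not in TLB -> MISS, insert
vaddr=124: (0,7) in TLB -> HIT
vaddr=125: (0,7) in TLB -> HIT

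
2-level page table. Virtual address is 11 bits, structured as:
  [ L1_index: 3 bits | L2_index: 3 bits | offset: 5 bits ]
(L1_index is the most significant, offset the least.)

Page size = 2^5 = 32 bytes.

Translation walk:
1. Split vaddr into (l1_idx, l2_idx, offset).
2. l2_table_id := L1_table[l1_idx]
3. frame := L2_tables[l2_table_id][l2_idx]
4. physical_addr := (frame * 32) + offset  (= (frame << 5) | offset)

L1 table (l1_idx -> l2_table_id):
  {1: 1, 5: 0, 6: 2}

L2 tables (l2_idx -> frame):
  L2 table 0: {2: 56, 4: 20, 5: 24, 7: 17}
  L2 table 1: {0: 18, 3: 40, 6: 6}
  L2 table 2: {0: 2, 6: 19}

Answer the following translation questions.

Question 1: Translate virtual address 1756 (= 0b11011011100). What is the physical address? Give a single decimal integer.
Answer: 636

Derivation:
vaddr = 1756 = 0b11011011100
Split: l1_idx=6, l2_idx=6, offset=28
L1[6] = 2
L2[2][6] = 19
paddr = 19 * 32 + 28 = 636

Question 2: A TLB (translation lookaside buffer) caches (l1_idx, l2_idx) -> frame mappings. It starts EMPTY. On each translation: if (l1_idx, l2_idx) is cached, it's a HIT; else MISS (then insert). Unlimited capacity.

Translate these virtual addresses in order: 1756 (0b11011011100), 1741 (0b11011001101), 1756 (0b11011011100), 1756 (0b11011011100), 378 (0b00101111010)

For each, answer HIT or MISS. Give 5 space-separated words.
vaddr=1756: (6,6) not in TLB -> MISS, insert
vaddr=1741: (6,6) in TLB -> HIT
vaddr=1756: (6,6) in TLB -> HIT
vaddr=1756: (6,6) in TLB -> HIT
vaddr=378: (1,3) not in TLB -> MISS, insert

Answer: MISS HIT HIT HIT MISS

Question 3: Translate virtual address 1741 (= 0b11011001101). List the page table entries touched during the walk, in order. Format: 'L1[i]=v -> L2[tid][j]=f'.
Answer: L1[6]=2 -> L2[2][6]=19

Derivation:
vaddr = 1741 = 0b11011001101
Split: l1_idx=6, l2_idx=6, offset=13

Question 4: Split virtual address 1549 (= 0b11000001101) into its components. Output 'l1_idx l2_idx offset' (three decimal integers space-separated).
Answer: 6 0 13

Derivation:
vaddr = 1549 = 0b11000001101
  top 3 bits -> l1_idx = 6
  next 3 bits -> l2_idx = 0
  bottom 5 bits -> offset = 13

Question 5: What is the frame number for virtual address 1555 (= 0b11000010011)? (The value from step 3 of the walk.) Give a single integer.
Answer: 2

Derivation:
vaddr = 1555: l1_idx=6, l2_idx=0
L1[6] = 2; L2[2][0] = 2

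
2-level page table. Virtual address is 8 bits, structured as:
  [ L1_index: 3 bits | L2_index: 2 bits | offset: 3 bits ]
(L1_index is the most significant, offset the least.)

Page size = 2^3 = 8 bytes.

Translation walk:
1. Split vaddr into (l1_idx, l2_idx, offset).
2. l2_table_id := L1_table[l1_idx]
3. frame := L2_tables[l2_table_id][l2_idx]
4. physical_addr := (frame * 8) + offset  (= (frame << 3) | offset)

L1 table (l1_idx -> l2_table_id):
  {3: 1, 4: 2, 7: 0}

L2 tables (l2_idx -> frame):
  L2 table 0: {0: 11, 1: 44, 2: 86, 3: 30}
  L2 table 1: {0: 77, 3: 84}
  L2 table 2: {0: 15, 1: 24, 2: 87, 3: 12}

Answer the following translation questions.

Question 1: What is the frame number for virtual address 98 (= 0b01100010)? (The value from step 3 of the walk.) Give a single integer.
vaddr = 98: l1_idx=3, l2_idx=0
L1[3] = 1; L2[1][0] = 77

Answer: 77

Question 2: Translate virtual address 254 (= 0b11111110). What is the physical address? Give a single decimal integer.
vaddr = 254 = 0b11111110
Split: l1_idx=7, l2_idx=3, offset=6
L1[7] = 0
L2[0][3] = 30
paddr = 30 * 8 + 6 = 246

Answer: 246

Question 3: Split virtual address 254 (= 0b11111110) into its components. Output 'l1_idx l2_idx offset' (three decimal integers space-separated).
Answer: 7 3 6

Derivation:
vaddr = 254 = 0b11111110
  top 3 bits -> l1_idx = 7
  next 2 bits -> l2_idx = 3
  bottom 3 bits -> offset = 6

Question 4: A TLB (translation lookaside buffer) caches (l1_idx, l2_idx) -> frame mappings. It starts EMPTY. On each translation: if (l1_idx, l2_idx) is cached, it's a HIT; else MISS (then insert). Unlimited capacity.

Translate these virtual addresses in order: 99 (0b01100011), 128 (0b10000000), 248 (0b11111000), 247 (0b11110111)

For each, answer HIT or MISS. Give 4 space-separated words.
vaddr=99: (3,0) not in TLB -> MISS, insert
vaddr=128: (4,0) not in TLB -> MISS, insert
vaddr=248: (7,3) not in TLB -> MISS, insert
vaddr=247: (7,2) not in TLB -> MISS, insert

Answer: MISS MISS MISS MISS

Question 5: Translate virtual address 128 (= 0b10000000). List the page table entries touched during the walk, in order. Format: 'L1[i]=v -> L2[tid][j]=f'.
Answer: L1[4]=2 -> L2[2][0]=15

Derivation:
vaddr = 128 = 0b10000000
Split: l1_idx=4, l2_idx=0, offset=0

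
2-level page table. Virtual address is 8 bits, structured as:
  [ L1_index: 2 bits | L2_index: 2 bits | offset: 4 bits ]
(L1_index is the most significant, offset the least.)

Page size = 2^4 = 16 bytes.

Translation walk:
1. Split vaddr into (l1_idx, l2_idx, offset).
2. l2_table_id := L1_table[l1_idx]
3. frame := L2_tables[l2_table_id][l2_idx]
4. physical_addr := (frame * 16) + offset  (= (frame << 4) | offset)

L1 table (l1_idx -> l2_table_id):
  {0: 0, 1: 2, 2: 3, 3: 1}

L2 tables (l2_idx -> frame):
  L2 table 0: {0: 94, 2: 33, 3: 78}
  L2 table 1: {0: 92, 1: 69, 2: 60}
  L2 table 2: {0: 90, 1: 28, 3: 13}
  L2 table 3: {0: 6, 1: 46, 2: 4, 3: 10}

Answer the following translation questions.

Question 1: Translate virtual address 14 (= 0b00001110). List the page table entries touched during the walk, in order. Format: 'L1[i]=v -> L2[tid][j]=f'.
vaddr = 14 = 0b00001110
Split: l1_idx=0, l2_idx=0, offset=14

Answer: L1[0]=0 -> L2[0][0]=94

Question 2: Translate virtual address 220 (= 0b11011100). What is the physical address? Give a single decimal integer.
Answer: 1116

Derivation:
vaddr = 220 = 0b11011100
Split: l1_idx=3, l2_idx=1, offset=12
L1[3] = 1
L2[1][1] = 69
paddr = 69 * 16 + 12 = 1116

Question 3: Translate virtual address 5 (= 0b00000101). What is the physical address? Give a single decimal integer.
vaddr = 5 = 0b00000101
Split: l1_idx=0, l2_idx=0, offset=5
L1[0] = 0
L2[0][0] = 94
paddr = 94 * 16 + 5 = 1509

Answer: 1509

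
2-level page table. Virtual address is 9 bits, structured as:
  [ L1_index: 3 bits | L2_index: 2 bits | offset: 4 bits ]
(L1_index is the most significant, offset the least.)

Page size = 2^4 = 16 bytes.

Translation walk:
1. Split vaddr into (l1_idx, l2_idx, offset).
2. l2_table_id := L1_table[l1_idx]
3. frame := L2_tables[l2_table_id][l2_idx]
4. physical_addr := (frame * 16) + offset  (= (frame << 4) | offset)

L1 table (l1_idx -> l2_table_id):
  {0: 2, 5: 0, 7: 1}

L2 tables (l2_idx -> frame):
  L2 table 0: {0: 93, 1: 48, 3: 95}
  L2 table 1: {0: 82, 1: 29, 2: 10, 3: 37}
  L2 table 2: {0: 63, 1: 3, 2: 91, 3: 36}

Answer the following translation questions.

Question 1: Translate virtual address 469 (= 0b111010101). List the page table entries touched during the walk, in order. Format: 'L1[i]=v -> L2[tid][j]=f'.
vaddr = 469 = 0b111010101
Split: l1_idx=7, l2_idx=1, offset=5

Answer: L1[7]=1 -> L2[1][1]=29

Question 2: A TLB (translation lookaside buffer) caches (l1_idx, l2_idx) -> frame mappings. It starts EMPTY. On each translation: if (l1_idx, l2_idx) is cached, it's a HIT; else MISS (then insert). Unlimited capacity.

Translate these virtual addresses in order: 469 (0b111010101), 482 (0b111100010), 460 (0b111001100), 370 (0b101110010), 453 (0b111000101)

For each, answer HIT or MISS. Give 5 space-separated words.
vaddr=469: (7,1) not in TLB -> MISS, insert
vaddr=482: (7,2) not in TLB -> MISS, insert
vaddr=460: (7,0) not in TLB -> MISS, insert
vaddr=370: (5,3) not in TLB -> MISS, insert
vaddr=453: (7,0) in TLB -> HIT

Answer: MISS MISS MISS MISS HIT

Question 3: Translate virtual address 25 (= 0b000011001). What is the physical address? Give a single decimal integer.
Answer: 57

Derivation:
vaddr = 25 = 0b000011001
Split: l1_idx=0, l2_idx=1, offset=9
L1[0] = 2
L2[2][1] = 3
paddr = 3 * 16 + 9 = 57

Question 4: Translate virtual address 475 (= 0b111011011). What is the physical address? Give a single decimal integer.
Answer: 475

Derivation:
vaddr = 475 = 0b111011011
Split: l1_idx=7, l2_idx=1, offset=11
L1[7] = 1
L2[1][1] = 29
paddr = 29 * 16 + 11 = 475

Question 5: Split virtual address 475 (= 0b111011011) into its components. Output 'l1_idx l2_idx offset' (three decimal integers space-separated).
Answer: 7 1 11

Derivation:
vaddr = 475 = 0b111011011
  top 3 bits -> l1_idx = 7
  next 2 bits -> l2_idx = 1
  bottom 4 bits -> offset = 11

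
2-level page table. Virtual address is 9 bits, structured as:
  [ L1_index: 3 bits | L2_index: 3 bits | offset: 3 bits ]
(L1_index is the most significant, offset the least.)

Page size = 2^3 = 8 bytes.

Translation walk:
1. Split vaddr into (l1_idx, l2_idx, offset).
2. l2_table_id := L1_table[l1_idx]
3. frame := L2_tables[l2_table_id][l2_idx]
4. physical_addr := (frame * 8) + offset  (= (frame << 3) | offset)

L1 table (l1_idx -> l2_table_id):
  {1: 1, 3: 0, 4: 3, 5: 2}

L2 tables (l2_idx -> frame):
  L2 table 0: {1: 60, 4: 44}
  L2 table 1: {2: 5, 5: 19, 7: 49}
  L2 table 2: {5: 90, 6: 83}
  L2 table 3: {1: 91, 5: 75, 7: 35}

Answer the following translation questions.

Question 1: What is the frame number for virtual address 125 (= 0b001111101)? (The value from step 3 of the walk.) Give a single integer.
Answer: 49

Derivation:
vaddr = 125: l1_idx=1, l2_idx=7
L1[1] = 1; L2[1][7] = 49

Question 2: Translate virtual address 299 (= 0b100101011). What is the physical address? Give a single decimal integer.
Answer: 603

Derivation:
vaddr = 299 = 0b100101011
Split: l1_idx=4, l2_idx=5, offset=3
L1[4] = 3
L2[3][5] = 75
paddr = 75 * 8 + 3 = 603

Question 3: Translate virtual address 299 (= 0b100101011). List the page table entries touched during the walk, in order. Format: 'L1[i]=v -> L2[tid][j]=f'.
Answer: L1[4]=3 -> L2[3][5]=75

Derivation:
vaddr = 299 = 0b100101011
Split: l1_idx=4, l2_idx=5, offset=3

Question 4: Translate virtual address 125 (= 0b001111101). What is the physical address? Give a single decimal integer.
Answer: 397

Derivation:
vaddr = 125 = 0b001111101
Split: l1_idx=1, l2_idx=7, offset=5
L1[1] = 1
L2[1][7] = 49
paddr = 49 * 8 + 5 = 397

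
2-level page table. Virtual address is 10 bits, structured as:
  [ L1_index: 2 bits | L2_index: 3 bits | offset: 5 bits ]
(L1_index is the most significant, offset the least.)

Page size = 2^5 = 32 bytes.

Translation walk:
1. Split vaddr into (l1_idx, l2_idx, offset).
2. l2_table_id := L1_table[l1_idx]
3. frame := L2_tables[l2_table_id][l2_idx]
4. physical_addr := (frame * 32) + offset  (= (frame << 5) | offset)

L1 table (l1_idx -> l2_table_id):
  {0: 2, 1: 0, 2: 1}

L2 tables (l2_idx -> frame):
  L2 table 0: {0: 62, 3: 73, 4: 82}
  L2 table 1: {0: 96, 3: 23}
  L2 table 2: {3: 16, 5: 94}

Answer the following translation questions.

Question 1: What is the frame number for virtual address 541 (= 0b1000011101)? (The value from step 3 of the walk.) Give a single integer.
vaddr = 541: l1_idx=2, l2_idx=0
L1[2] = 1; L2[1][0] = 96

Answer: 96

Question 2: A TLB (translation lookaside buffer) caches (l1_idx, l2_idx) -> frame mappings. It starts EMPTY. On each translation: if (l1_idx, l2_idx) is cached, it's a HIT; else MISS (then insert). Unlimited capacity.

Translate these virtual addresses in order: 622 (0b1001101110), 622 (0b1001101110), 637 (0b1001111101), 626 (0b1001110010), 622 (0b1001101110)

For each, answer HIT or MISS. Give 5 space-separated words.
vaddr=622: (2,3) not in TLB -> MISS, insert
vaddr=622: (2,3) in TLB -> HIT
vaddr=637: (2,3) in TLB -> HIT
vaddr=626: (2,3) in TLB -> HIT
vaddr=622: (2,3) in TLB -> HIT

Answer: MISS HIT HIT HIT HIT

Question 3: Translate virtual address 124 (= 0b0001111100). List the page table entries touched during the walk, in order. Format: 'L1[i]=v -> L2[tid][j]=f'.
vaddr = 124 = 0b0001111100
Split: l1_idx=0, l2_idx=3, offset=28

Answer: L1[0]=2 -> L2[2][3]=16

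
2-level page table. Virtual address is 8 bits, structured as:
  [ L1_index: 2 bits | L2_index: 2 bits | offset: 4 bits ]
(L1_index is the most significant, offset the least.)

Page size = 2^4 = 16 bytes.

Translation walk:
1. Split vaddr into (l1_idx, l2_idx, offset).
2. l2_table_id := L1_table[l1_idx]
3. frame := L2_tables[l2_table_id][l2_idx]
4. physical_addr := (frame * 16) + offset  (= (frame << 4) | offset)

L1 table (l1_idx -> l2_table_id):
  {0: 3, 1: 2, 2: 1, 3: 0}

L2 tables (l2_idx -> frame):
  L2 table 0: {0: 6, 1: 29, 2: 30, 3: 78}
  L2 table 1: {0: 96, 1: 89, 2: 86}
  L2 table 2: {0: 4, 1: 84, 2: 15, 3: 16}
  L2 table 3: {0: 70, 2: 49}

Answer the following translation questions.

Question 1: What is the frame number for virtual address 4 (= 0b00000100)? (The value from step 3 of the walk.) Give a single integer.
vaddr = 4: l1_idx=0, l2_idx=0
L1[0] = 3; L2[3][0] = 70

Answer: 70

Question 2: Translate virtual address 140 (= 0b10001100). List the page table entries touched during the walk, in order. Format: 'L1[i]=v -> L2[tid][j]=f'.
vaddr = 140 = 0b10001100
Split: l1_idx=2, l2_idx=0, offset=12

Answer: L1[2]=1 -> L2[1][0]=96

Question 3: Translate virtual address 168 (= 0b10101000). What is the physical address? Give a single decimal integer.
vaddr = 168 = 0b10101000
Split: l1_idx=2, l2_idx=2, offset=8
L1[2] = 1
L2[1][2] = 86
paddr = 86 * 16 + 8 = 1384

Answer: 1384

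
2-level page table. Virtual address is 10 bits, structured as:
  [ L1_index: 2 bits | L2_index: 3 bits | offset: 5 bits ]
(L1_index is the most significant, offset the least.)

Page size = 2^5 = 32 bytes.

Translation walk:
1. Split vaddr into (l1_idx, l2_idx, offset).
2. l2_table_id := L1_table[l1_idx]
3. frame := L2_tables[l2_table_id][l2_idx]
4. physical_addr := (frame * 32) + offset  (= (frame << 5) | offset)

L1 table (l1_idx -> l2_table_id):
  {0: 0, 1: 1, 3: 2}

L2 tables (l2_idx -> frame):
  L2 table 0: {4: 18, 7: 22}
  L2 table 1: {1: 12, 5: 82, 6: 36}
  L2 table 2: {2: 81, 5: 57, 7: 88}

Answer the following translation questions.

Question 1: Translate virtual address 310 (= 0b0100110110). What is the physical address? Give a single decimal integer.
vaddr = 310 = 0b0100110110
Split: l1_idx=1, l2_idx=1, offset=22
L1[1] = 1
L2[1][1] = 12
paddr = 12 * 32 + 22 = 406

Answer: 406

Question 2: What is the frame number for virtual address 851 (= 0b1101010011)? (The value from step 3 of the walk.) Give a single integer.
Answer: 81

Derivation:
vaddr = 851: l1_idx=3, l2_idx=2
L1[3] = 2; L2[2][2] = 81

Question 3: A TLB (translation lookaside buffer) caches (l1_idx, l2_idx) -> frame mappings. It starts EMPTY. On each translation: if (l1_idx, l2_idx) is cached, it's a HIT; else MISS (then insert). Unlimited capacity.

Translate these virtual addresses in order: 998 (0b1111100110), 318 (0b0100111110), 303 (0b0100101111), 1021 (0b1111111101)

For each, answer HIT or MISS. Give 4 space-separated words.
vaddr=998: (3,7) not in TLB -> MISS, insert
vaddr=318: (1,1) not in TLB -> MISS, insert
vaddr=303: (1,1) in TLB -> HIT
vaddr=1021: (3,7) in TLB -> HIT

Answer: MISS MISS HIT HIT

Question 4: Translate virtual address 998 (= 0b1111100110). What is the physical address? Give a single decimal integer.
Answer: 2822

Derivation:
vaddr = 998 = 0b1111100110
Split: l1_idx=3, l2_idx=7, offset=6
L1[3] = 2
L2[2][7] = 88
paddr = 88 * 32 + 6 = 2822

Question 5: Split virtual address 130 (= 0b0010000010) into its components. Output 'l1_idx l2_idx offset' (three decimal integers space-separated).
Answer: 0 4 2

Derivation:
vaddr = 130 = 0b0010000010
  top 2 bits -> l1_idx = 0
  next 3 bits -> l2_idx = 4
  bottom 5 bits -> offset = 2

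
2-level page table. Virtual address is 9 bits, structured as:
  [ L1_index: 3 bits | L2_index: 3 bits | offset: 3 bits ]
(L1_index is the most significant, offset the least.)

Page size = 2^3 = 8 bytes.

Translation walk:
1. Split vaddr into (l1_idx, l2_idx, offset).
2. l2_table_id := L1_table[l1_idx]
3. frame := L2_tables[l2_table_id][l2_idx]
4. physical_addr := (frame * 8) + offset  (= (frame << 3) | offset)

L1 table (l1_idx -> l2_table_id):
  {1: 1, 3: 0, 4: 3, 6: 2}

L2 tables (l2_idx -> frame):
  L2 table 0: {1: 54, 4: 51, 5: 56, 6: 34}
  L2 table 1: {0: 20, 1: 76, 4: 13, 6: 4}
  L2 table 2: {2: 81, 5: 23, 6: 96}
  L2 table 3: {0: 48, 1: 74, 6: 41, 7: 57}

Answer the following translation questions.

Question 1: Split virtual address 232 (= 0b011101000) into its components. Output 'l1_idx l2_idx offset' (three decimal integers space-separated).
vaddr = 232 = 0b011101000
  top 3 bits -> l1_idx = 3
  next 3 bits -> l2_idx = 5
  bottom 3 bits -> offset = 0

Answer: 3 5 0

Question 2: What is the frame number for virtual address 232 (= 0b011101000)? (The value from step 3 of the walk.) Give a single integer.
Answer: 56

Derivation:
vaddr = 232: l1_idx=3, l2_idx=5
L1[3] = 0; L2[0][5] = 56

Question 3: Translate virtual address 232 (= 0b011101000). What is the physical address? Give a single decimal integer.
Answer: 448

Derivation:
vaddr = 232 = 0b011101000
Split: l1_idx=3, l2_idx=5, offset=0
L1[3] = 0
L2[0][5] = 56
paddr = 56 * 8 + 0 = 448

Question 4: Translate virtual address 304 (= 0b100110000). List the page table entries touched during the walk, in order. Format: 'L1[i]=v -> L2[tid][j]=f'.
vaddr = 304 = 0b100110000
Split: l1_idx=4, l2_idx=6, offset=0

Answer: L1[4]=3 -> L2[3][6]=41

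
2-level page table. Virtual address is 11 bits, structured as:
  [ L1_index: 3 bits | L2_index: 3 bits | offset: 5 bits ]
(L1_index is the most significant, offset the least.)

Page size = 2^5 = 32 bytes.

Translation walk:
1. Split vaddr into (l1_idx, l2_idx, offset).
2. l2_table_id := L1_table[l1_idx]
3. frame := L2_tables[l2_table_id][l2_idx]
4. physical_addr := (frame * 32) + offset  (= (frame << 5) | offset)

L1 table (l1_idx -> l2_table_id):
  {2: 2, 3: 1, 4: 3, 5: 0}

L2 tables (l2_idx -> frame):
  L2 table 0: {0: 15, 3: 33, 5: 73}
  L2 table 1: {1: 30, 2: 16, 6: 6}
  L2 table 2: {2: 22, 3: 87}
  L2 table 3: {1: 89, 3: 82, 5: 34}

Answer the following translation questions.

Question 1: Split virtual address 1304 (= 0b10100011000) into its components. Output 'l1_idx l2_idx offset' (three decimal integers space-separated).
vaddr = 1304 = 0b10100011000
  top 3 bits -> l1_idx = 5
  next 3 bits -> l2_idx = 0
  bottom 5 bits -> offset = 24

Answer: 5 0 24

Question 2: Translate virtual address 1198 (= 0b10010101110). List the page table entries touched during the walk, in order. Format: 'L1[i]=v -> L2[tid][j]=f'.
vaddr = 1198 = 0b10010101110
Split: l1_idx=4, l2_idx=5, offset=14

Answer: L1[4]=3 -> L2[3][5]=34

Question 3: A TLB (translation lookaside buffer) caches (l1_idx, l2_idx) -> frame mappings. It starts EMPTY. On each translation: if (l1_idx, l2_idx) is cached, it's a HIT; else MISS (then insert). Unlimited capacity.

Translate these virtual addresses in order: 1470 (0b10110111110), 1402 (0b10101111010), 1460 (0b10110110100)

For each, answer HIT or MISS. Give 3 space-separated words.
vaddr=1470: (5,5) not in TLB -> MISS, insert
vaddr=1402: (5,3) not in TLB -> MISS, insert
vaddr=1460: (5,5) in TLB -> HIT

Answer: MISS MISS HIT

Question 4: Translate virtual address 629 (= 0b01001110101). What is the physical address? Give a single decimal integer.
vaddr = 629 = 0b01001110101
Split: l1_idx=2, l2_idx=3, offset=21
L1[2] = 2
L2[2][3] = 87
paddr = 87 * 32 + 21 = 2805

Answer: 2805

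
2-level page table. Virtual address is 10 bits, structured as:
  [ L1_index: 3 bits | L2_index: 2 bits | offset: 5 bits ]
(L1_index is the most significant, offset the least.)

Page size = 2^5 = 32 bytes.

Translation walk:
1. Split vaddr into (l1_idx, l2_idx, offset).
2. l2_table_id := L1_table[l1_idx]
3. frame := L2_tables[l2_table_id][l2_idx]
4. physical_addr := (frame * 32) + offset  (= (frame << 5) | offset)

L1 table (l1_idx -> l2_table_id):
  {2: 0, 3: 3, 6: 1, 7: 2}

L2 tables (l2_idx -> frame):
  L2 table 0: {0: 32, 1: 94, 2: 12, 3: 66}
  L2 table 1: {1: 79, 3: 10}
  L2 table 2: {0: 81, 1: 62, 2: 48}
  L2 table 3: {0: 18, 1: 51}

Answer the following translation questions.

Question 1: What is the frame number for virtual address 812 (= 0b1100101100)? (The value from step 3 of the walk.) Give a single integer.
Answer: 79

Derivation:
vaddr = 812: l1_idx=6, l2_idx=1
L1[6] = 1; L2[1][1] = 79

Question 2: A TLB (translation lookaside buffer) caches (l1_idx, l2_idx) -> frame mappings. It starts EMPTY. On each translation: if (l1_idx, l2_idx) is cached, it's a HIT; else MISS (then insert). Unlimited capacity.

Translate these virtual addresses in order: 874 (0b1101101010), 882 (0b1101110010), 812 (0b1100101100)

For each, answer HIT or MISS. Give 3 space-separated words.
vaddr=874: (6,3) not in TLB -> MISS, insert
vaddr=882: (6,3) in TLB -> HIT
vaddr=812: (6,1) not in TLB -> MISS, insert

Answer: MISS HIT MISS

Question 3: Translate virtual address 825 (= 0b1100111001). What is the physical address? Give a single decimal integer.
vaddr = 825 = 0b1100111001
Split: l1_idx=6, l2_idx=1, offset=25
L1[6] = 1
L2[1][1] = 79
paddr = 79 * 32 + 25 = 2553

Answer: 2553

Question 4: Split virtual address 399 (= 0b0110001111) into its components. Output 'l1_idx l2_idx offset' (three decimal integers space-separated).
Answer: 3 0 15

Derivation:
vaddr = 399 = 0b0110001111
  top 3 bits -> l1_idx = 3
  next 2 bits -> l2_idx = 0
  bottom 5 bits -> offset = 15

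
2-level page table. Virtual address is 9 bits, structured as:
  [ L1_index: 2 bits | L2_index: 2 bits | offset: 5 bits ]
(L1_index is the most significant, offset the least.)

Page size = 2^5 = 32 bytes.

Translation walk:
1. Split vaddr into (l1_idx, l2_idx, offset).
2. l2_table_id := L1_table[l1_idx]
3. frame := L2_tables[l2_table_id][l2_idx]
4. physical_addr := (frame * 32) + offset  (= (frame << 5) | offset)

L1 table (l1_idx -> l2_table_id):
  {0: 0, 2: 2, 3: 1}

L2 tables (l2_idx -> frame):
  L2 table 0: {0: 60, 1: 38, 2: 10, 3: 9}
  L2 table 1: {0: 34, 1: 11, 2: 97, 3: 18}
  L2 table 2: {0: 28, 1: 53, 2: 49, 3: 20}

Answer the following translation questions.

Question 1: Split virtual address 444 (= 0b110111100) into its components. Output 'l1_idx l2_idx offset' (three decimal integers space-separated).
Answer: 3 1 28

Derivation:
vaddr = 444 = 0b110111100
  top 2 bits -> l1_idx = 3
  next 2 bits -> l2_idx = 1
  bottom 5 bits -> offset = 28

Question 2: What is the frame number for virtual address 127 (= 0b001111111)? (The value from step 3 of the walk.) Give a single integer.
Answer: 9

Derivation:
vaddr = 127: l1_idx=0, l2_idx=3
L1[0] = 0; L2[0][3] = 9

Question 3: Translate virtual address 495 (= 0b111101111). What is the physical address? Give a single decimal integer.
Answer: 591

Derivation:
vaddr = 495 = 0b111101111
Split: l1_idx=3, l2_idx=3, offset=15
L1[3] = 1
L2[1][3] = 18
paddr = 18 * 32 + 15 = 591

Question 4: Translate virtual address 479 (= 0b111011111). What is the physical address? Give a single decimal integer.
vaddr = 479 = 0b111011111
Split: l1_idx=3, l2_idx=2, offset=31
L1[3] = 1
L2[1][2] = 97
paddr = 97 * 32 + 31 = 3135

Answer: 3135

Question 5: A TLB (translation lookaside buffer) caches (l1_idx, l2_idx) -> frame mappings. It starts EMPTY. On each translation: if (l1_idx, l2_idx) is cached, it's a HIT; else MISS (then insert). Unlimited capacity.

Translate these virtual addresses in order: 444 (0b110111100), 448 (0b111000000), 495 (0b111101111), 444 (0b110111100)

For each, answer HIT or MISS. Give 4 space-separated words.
Answer: MISS MISS MISS HIT

Derivation:
vaddr=444: (3,1) not in TLB -> MISS, insert
vaddr=448: (3,2) not in TLB -> MISS, insert
vaddr=495: (3,3) not in TLB -> MISS, insert
vaddr=444: (3,1) in TLB -> HIT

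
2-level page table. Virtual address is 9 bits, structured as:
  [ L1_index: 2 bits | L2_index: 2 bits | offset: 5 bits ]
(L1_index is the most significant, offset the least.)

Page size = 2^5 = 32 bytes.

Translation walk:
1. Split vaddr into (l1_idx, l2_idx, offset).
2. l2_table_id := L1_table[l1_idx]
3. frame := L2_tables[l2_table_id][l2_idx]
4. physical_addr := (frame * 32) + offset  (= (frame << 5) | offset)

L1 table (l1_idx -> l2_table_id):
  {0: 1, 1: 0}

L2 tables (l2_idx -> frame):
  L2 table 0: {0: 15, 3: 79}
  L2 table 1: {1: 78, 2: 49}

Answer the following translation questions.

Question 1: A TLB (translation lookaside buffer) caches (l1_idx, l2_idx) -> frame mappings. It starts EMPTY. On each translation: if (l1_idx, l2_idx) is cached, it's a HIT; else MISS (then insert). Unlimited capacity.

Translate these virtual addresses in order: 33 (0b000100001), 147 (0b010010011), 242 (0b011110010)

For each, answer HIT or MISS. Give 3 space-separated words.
Answer: MISS MISS MISS

Derivation:
vaddr=33: (0,1) not in TLB -> MISS, insert
vaddr=147: (1,0) not in TLB -> MISS, insert
vaddr=242: (1,3) not in TLB -> MISS, insert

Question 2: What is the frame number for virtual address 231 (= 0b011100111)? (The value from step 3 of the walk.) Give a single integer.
Answer: 79

Derivation:
vaddr = 231: l1_idx=1, l2_idx=3
L1[1] = 0; L2[0][3] = 79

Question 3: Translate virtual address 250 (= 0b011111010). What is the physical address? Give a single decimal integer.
vaddr = 250 = 0b011111010
Split: l1_idx=1, l2_idx=3, offset=26
L1[1] = 0
L2[0][3] = 79
paddr = 79 * 32 + 26 = 2554

Answer: 2554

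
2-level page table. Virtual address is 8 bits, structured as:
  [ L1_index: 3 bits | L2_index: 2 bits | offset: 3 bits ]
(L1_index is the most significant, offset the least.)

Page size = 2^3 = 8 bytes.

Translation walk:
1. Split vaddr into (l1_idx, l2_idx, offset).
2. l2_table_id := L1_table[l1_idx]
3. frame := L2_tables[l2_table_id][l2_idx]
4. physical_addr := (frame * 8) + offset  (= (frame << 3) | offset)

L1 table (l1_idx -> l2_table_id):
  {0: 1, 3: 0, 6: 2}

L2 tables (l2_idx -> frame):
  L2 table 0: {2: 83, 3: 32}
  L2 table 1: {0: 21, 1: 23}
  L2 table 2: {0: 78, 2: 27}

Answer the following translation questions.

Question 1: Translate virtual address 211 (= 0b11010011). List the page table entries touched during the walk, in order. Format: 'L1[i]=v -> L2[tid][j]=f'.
Answer: L1[6]=2 -> L2[2][2]=27

Derivation:
vaddr = 211 = 0b11010011
Split: l1_idx=6, l2_idx=2, offset=3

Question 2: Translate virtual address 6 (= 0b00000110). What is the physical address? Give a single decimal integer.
vaddr = 6 = 0b00000110
Split: l1_idx=0, l2_idx=0, offset=6
L1[0] = 1
L2[1][0] = 21
paddr = 21 * 8 + 6 = 174

Answer: 174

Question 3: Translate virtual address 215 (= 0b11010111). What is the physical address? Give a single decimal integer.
vaddr = 215 = 0b11010111
Split: l1_idx=6, l2_idx=2, offset=7
L1[6] = 2
L2[2][2] = 27
paddr = 27 * 8 + 7 = 223

Answer: 223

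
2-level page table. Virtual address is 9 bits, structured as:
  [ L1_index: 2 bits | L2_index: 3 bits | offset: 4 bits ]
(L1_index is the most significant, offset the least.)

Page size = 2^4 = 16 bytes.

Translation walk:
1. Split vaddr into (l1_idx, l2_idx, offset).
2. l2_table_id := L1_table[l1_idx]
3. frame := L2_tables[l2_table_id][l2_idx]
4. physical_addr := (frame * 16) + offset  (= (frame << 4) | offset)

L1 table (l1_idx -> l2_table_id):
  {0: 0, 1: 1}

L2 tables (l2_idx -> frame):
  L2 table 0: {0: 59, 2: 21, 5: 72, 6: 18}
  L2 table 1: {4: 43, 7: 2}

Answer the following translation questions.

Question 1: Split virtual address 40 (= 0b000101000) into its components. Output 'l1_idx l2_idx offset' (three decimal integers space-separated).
vaddr = 40 = 0b000101000
  top 2 bits -> l1_idx = 0
  next 3 bits -> l2_idx = 2
  bottom 4 bits -> offset = 8

Answer: 0 2 8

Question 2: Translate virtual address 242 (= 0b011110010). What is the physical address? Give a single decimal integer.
Answer: 34

Derivation:
vaddr = 242 = 0b011110010
Split: l1_idx=1, l2_idx=7, offset=2
L1[1] = 1
L2[1][7] = 2
paddr = 2 * 16 + 2 = 34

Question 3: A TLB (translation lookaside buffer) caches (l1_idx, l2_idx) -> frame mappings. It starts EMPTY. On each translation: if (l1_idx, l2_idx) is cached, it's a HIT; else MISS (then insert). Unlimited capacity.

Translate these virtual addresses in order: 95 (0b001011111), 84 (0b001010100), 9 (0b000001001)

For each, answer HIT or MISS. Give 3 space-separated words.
vaddr=95: (0,5) not in TLB -> MISS, insert
vaddr=84: (0,5) in TLB -> HIT
vaddr=9: (0,0) not in TLB -> MISS, insert

Answer: MISS HIT MISS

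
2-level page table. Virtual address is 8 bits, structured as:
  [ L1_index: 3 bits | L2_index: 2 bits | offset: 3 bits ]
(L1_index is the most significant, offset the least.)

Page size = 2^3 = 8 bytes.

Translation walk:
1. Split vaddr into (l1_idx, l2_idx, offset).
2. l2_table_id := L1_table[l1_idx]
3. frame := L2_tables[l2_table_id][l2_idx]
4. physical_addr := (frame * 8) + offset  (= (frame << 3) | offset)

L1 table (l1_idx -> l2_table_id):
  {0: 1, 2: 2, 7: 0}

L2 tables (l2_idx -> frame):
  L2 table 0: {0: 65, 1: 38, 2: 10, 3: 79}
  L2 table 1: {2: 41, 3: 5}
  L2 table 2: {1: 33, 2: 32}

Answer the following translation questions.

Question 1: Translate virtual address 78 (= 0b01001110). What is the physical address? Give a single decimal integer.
Answer: 270

Derivation:
vaddr = 78 = 0b01001110
Split: l1_idx=2, l2_idx=1, offset=6
L1[2] = 2
L2[2][1] = 33
paddr = 33 * 8 + 6 = 270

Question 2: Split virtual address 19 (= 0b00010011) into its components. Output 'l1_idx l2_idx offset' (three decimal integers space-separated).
vaddr = 19 = 0b00010011
  top 3 bits -> l1_idx = 0
  next 2 bits -> l2_idx = 2
  bottom 3 bits -> offset = 3

Answer: 0 2 3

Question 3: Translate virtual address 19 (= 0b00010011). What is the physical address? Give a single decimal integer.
vaddr = 19 = 0b00010011
Split: l1_idx=0, l2_idx=2, offset=3
L1[0] = 1
L2[1][2] = 41
paddr = 41 * 8 + 3 = 331

Answer: 331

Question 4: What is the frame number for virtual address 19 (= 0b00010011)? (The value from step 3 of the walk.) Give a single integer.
vaddr = 19: l1_idx=0, l2_idx=2
L1[0] = 1; L2[1][2] = 41

Answer: 41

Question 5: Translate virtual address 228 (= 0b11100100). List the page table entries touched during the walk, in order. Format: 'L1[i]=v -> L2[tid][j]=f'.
vaddr = 228 = 0b11100100
Split: l1_idx=7, l2_idx=0, offset=4

Answer: L1[7]=0 -> L2[0][0]=65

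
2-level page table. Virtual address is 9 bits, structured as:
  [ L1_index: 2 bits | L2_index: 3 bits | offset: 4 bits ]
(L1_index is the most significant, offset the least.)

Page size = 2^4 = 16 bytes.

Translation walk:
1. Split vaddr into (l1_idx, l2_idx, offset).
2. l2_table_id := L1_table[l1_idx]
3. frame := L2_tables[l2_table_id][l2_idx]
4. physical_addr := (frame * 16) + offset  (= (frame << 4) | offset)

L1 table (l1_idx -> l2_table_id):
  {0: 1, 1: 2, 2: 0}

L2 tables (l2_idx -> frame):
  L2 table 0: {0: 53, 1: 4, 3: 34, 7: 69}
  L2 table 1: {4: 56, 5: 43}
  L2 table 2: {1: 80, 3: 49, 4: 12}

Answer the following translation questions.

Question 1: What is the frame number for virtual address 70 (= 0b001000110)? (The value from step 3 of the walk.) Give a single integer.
Answer: 56

Derivation:
vaddr = 70: l1_idx=0, l2_idx=4
L1[0] = 1; L2[1][4] = 56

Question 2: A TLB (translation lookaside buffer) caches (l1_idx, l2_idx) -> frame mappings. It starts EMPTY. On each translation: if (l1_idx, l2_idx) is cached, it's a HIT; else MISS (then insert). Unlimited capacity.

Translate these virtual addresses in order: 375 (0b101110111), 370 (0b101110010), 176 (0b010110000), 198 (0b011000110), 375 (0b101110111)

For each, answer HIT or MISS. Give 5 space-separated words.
Answer: MISS HIT MISS MISS HIT

Derivation:
vaddr=375: (2,7) not in TLB -> MISS, insert
vaddr=370: (2,7) in TLB -> HIT
vaddr=176: (1,3) not in TLB -> MISS, insert
vaddr=198: (1,4) not in TLB -> MISS, insert
vaddr=375: (2,7) in TLB -> HIT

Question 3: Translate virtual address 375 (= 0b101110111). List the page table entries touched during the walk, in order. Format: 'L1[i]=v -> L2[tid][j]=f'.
Answer: L1[2]=0 -> L2[0][7]=69

Derivation:
vaddr = 375 = 0b101110111
Split: l1_idx=2, l2_idx=7, offset=7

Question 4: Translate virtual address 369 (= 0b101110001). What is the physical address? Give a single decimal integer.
Answer: 1105

Derivation:
vaddr = 369 = 0b101110001
Split: l1_idx=2, l2_idx=7, offset=1
L1[2] = 0
L2[0][7] = 69
paddr = 69 * 16 + 1 = 1105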